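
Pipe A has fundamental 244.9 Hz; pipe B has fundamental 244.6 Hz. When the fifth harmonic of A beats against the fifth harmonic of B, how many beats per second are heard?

Fifth harmonic of the first: 5·244.9 = 1224.5 Hz.
Fifth harmonic of the second: 5·244.6 = 1223.0 Hz.
f_beat = |1224.5 − 1223.0| = 1.5 Hz.

1.5 Hz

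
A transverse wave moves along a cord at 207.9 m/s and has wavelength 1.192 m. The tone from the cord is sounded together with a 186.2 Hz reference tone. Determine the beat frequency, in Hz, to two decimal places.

11.79 Hz

Source frequency f = v/λ = 207.9/1.192 = 174.4128 Hz.
f_beat = |174.4128 − 186.2| = 11.79 Hz.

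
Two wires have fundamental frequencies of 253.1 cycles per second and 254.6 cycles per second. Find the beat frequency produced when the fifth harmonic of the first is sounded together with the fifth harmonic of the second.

7.5 Hz

Fifth harmonic of the first: 5·253.1 = 1265.5 Hz.
Fifth harmonic of the second: 5·254.6 = 1273.0 Hz.
f_beat = |1265.5 − 1273.0| = 7.5 Hz.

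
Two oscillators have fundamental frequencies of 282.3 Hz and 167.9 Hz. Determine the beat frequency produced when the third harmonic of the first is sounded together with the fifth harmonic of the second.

7.4 Hz

Third harmonic of the first: 3·282.3 = 846.9 Hz.
Fifth harmonic of the second: 5·167.9 = 839.5 Hz.
f_beat = |846.9 − 839.5| = 7.4 Hz.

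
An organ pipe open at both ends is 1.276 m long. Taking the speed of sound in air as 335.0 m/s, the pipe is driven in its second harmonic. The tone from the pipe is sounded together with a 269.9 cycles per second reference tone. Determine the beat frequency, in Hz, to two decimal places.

7.36 Hz

Open pipe: f_n = n·v/(2L) = 2·335.0/(2·1.276) = 262.5392 Hz.
f_beat = |262.5392 − 269.9| = 7.36 Hz.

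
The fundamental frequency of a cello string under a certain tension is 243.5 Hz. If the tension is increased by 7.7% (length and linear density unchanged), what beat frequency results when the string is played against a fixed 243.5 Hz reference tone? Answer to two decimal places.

9.20 Hz

For a string, f ∝ √T, so the new frequency is 243.5·√1.077 = 252.7009 Hz.
f_beat = |252.7009 − 243.5| = 9.20 Hz.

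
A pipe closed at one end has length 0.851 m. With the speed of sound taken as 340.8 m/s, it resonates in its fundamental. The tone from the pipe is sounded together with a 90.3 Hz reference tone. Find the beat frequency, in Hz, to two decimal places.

Closed pipe (odd harmonics): f_n = n·v/(4L) = 1·340.8/(4·0.851) = 100.1175 Hz.
f_beat = |100.1175 − 90.3| = 9.82 Hz.

9.82 Hz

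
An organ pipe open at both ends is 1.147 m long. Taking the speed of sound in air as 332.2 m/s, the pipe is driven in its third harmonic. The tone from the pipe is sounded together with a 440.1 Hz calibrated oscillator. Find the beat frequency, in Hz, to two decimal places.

Open pipe: f_n = n·v/(2L) = 3·332.2/(2·1.147) = 434.4377 Hz.
f_beat = |434.4377 − 440.1| = 5.66 Hz.

5.66 Hz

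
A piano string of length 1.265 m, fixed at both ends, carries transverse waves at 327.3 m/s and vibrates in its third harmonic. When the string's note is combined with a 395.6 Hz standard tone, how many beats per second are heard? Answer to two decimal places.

For a string fixed at both ends, f_n = n·v/(2L) = 3·327.3/(2·1.265) = 388.1028 Hz.
f_beat = |388.1028 − 395.6| = 7.50 Hz.

7.50 Hz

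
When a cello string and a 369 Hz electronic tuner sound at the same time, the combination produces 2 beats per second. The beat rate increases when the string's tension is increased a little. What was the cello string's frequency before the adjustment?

371 Hz

|f − 369| = 2, so the cello string was at either 367 Hz or 371 Hz.
Higher tension means higher frequency; the adjustment raises the cello string's frequency.
The beat rate rose, so the adjustment moved the cello string further from 369 Hz — it was already above the reference.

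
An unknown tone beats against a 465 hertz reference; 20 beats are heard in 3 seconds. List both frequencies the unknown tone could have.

Beat frequency = 20/3 = 6.6667 Hz.
|f − 465| = 6.6667, so f = 465 ± 6.6667.

458.3333 Hz or 471.6667 Hz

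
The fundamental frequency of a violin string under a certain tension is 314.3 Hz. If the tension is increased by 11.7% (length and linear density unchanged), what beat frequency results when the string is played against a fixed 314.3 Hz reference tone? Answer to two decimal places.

For a string, f ∝ √T, so the new frequency is 314.3·√1.117 = 332.1781 Hz.
f_beat = |332.1781 − 314.3| = 17.88 Hz.

17.88 Hz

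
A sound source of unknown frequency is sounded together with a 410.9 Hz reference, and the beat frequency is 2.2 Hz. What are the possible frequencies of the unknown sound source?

|f − 410.9| = 2.2, so f = 410.9 ± 2.2.

408.7 Hz or 413.1 Hz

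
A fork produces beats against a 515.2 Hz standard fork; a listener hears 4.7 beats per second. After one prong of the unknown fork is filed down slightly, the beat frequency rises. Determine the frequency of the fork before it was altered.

519.9 Hz

|f − 515.2| = 4.7, so the fork was at either 510.5 Hz or 519.9 Hz.
Filing a prong removes mass and raises the fork's frequency; the adjustment raises the fork's frequency.
The beat rate rose, so the adjustment moved the fork further from 515.2 Hz — it was already above the reference.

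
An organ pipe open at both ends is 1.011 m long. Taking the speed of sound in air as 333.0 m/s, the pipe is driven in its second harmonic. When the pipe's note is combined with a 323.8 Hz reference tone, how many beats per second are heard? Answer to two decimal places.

5.58 Hz

Open pipe: f_n = n·v/(2L) = 2·333.0/(2·1.011) = 329.3769 Hz.
f_beat = |329.3769 − 323.8| = 5.58 Hz.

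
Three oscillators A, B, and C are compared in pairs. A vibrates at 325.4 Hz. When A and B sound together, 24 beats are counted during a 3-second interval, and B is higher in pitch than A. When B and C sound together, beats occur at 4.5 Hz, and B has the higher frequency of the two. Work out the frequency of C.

328.9 Hz

A–B: Beat frequency = 24/3 = 8 Hz.
B is above A, so f_B = 325.4 + 8 = 333.4 Hz.
C is below B, so f_C = 333.4 − 4.5 = 328.9 Hz.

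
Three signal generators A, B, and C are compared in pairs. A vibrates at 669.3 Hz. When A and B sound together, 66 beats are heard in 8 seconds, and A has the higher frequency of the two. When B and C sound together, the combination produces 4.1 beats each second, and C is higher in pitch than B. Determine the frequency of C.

665.15 Hz

A–B: Beat frequency = 66/8 = 8.25 Hz.
B is below A, so f_B = 669.3 − 8.25 = 661.05 Hz.
C is above B, so f_C = 661.05 + 4.1 = 665.15 Hz.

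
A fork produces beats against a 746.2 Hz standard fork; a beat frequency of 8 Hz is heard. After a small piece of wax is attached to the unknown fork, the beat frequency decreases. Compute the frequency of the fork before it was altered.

754.2 Hz

|f − 746.2| = 8, so the fork was at either 738.2 Hz or 754.2 Hz.
Loading a fork with wax lowers its frequency; the adjustment lowers the fork's frequency.
The beat rate fell, so the adjustment moved the fork toward 746.2 Hz — it must have started above the reference.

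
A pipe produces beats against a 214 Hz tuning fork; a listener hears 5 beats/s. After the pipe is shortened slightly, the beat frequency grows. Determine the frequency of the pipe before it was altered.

|f − 214| = 5, so the pipe was at either 209 Hz or 219 Hz.
A shorter pipe has a higher fundamental; the adjustment raises the pipe's frequency.
The beat rate rose, so the adjustment moved the pipe further from 214 Hz — it was already above the reference.

219 Hz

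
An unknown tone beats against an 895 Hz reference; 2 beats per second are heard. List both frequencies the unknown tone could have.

893 Hz or 897 Hz

|f − 895| = 2, so f = 895 ± 2.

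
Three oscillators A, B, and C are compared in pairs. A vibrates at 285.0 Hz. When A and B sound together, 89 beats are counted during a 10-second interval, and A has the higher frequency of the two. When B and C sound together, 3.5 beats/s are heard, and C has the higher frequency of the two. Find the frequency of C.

A–B: Beat frequency = 89/10 = 8.9 Hz.
B is below A, so f_B = 285.0 − 8.9 = 276.1 Hz.
C is above B, so f_C = 276.1 + 3.5 = 279.6 Hz.

279.6 Hz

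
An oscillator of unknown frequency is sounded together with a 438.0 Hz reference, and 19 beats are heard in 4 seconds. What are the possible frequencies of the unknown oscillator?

433.25 Hz or 442.75 Hz

Beat frequency = 19/4 = 4.75 Hz.
|f − 438.0| = 4.75, so f = 438.0 ± 4.75.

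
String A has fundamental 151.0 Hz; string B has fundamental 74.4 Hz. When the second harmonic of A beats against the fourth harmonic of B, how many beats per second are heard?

Second harmonic of the first: 2·151.0 = 302.0 Hz.
Fourth harmonic of the second: 4·74.4 = 297.6 Hz.
f_beat = |302.0 − 297.6| = 4.4 Hz.

4.4 Hz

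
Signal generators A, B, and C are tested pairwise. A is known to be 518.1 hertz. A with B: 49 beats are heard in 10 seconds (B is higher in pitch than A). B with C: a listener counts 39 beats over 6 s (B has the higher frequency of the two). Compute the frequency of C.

516.5 Hz

A–B: Beat frequency = 49/10 = 4.9 Hz.
B is above A, so f_B = 518.1 + 4.9 = 523 Hz.
B–C: Beat frequency = 39/6 = 6.5 Hz.
C is below B, so f_C = 523 − 6.5 = 516.5 Hz.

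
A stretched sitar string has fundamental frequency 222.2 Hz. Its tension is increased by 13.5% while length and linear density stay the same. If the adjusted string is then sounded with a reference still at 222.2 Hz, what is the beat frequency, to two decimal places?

For a string, f ∝ √T, so the new frequency is 222.2·√1.135 = 236.7238 Hz.
f_beat = |236.7238 − 222.2| = 14.52 Hz.

14.52 Hz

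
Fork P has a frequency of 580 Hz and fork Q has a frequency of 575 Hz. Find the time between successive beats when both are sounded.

0.200 s

f_beat = |580 − 575| = 5 Hz.
Beat period T = 1 / f_beat = 1 / 5 s.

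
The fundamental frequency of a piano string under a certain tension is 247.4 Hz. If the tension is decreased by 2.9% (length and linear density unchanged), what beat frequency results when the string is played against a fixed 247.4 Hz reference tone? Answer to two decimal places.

For a string, f ∝ √T, so the new frequency is 247.4·√0.971 = 243.7863 Hz.
f_beat = |243.7863 − 247.4| = 3.61 Hz.

3.61 Hz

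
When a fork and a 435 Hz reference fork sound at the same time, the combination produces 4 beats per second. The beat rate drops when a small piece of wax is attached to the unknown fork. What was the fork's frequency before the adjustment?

439 Hz

|f − 435| = 4, so the fork was at either 431 Hz or 439 Hz.
Loading a fork with wax lowers its frequency; the adjustment lowers the fork's frequency.
The beat rate fell, so the adjustment moved the fork toward 435 Hz — it must have started above the reference.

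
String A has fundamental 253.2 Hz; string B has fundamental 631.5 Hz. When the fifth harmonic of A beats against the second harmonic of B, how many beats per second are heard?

Fifth harmonic of the first: 5·253.2 = 1266.0 Hz.
Second harmonic of the second: 2·631.5 = 1263.0 Hz.
f_beat = |1266.0 − 1263.0| = 3.0 Hz.

3.0 Hz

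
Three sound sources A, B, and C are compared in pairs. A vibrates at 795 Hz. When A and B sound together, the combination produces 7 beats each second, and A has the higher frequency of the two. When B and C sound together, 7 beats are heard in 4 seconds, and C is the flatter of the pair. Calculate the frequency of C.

B is below A, so f_B = 795 − 7 = 788 Hz.
B–C: Beat frequency = 7/4 = 1.75 Hz.
C is below B, so f_C = 788 − 1.75 = 786.25 Hz.

786.25 Hz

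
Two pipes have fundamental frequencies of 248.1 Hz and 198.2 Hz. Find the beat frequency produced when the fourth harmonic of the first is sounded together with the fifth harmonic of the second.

Fourth harmonic of the first: 4·248.1 = 992.4 Hz.
Fifth harmonic of the second: 5·198.2 = 991.0 Hz.
f_beat = |992.4 − 991.0| = 1.4 Hz.

1.4 Hz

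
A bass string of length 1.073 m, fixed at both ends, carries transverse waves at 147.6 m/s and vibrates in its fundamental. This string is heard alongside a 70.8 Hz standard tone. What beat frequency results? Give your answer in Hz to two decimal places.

For a string fixed at both ends, f_n = n·v/(2L) = 1·147.6/(2·1.073) = 68.7791 Hz.
f_beat = |68.7791 − 70.8| = 2.02 Hz.

2.02 Hz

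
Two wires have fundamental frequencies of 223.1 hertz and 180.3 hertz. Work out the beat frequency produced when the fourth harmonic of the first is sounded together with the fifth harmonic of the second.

9.1 Hz

Fourth harmonic of the first: 4·223.1 = 892.4 Hz.
Fifth harmonic of the second: 5·180.3 = 901.5 Hz.
f_beat = |892.4 − 901.5| = 9.1 Hz.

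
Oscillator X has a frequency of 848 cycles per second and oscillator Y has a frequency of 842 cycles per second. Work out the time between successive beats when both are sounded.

f_beat = |848 − 842| = 6 Hz.
Beat period T = 1 / f_beat = 1 / 6 s.

0.167 s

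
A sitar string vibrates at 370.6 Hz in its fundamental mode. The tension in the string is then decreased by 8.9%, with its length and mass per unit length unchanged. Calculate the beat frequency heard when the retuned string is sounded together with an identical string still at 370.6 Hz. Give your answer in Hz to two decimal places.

For a string, f ∝ √T, so the new frequency is 370.6·√0.911 = 353.7241 Hz.
f_beat = |353.7241 − 370.6| = 16.88 Hz.

16.88 Hz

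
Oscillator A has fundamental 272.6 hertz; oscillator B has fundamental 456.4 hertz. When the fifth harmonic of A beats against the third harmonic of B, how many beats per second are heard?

Fifth harmonic of the first: 5·272.6 = 1363.0 Hz.
Third harmonic of the second: 3·456.4 = 1369.2 Hz.
f_beat = |1363.0 − 1369.2| = 6.2 Hz.

6.2 Hz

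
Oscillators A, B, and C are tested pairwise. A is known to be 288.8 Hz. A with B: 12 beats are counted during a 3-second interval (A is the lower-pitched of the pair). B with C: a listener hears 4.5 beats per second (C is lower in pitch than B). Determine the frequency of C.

288.3 Hz

A–B: Beat frequency = 12/3 = 4 Hz.
B is above A, so f_B = 288.8 + 4 = 292.8 Hz.
C is below B, so f_C = 292.8 − 4.5 = 288.3 Hz.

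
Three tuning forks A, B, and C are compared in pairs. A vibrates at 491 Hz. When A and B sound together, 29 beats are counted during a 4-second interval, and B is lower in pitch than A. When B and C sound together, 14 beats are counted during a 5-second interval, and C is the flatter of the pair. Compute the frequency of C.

A–B: Beat frequency = 29/4 = 7.25 Hz.
B is below A, so f_B = 491 − 7.25 = 483.75 Hz.
B–C: Beat frequency = 14/5 = 2.8 Hz.
C is below B, so f_C = 483.75 − 2.8 = 480.95 Hz.

480.95 Hz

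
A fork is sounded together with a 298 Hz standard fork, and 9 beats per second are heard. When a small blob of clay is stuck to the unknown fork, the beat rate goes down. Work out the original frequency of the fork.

|f − 298| = 9, so the fork was at either 289 Hz or 307 Hz.
Adding mass to a fork lowers its frequency; the adjustment lowers the fork's frequency.
The beat rate fell, so the adjustment moved the fork toward 298 Hz — it must have started above the reference.

307 Hz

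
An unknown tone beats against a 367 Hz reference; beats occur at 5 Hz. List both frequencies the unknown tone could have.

362 Hz or 372 Hz

|f − 367| = 5, so f = 367 ± 5.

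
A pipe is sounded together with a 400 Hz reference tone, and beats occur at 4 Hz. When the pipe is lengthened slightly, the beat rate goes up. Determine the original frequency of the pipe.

|f − 400| = 4, so the pipe was at either 396 Hz or 404 Hz.
A longer pipe has a lower fundamental; the adjustment lowers the pipe's frequency.
The beat rate rose, so the adjustment moved the pipe further from 400 Hz — it was already below the reference.

396 Hz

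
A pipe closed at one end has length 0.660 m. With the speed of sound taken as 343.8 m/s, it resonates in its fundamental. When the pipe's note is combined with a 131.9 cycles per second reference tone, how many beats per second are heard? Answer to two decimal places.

Closed pipe (odd harmonics): f_n = n·v/(4L) = 1·343.8/(4·0.660) = 130.2273 Hz.
f_beat = |130.2273 − 131.9| = 1.67 Hz.

1.67 Hz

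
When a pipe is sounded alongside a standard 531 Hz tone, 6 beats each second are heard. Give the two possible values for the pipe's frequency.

|f − 531| = 6, so f = 531 ± 6.

525 Hz or 537 Hz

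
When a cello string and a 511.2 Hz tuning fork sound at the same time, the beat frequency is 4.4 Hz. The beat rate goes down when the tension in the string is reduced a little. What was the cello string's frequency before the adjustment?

|f − 511.2| = 4.4, so the cello string was at either 506.8 Hz or 515.6 Hz.
Lower tension means lower frequency; the adjustment lowers the cello string's frequency.
The beat rate fell, so the adjustment moved the cello string toward 511.2 Hz — it must have started above the reference.

515.6 Hz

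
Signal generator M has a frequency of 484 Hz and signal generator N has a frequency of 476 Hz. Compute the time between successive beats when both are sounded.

0.125 s

f_beat = |484 − 476| = 8 Hz.
Beat period T = 1 / f_beat = 1 / 8 s.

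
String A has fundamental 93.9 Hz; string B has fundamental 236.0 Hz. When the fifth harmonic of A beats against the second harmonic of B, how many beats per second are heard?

Fifth harmonic of the first: 5·93.9 = 469.5 Hz.
Second harmonic of the second: 2·236.0 = 472.0 Hz.
f_beat = |469.5 − 472.0| = 2.5 Hz.

2.5 Hz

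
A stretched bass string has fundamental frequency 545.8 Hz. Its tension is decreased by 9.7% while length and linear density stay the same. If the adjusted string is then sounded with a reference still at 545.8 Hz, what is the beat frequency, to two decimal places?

For a string, f ∝ √T, so the new frequency is 545.8·√0.903 = 518.6536 Hz.
f_beat = |518.6536 − 545.8| = 27.15 Hz.

27.15 Hz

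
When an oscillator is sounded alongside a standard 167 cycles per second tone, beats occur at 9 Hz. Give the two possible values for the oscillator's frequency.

|f − 167| = 9, so f = 167 ± 9.

158 Hz or 176 Hz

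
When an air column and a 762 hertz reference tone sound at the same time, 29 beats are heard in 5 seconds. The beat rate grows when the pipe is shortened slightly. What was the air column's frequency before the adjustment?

Beat frequency = 29/5 = 5.8 Hz.
|f − 762| = 5.8, so the air column was at either 756.2 Hz or 767.8 Hz.
A shorter pipe has a higher fundamental; the adjustment raises the air column's frequency.
The beat rate rose, so the adjustment moved the air column further from 762 Hz — it was already above the reference.

767.8 Hz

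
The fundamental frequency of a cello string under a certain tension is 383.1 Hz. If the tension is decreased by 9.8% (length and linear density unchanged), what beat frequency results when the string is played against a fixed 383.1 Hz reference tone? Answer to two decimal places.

For a string, f ∝ √T, so the new frequency is 383.1·√0.902 = 363.8442 Hz.
f_beat = |363.8442 − 383.1| = 19.26 Hz.

19.26 Hz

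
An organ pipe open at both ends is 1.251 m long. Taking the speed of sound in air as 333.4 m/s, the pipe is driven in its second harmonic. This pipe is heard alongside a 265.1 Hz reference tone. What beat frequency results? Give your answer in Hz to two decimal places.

Open pipe: f_n = n·v/(2L) = 2·333.4/(2·1.251) = 266.5068 Hz.
f_beat = |266.5068 − 265.1| = 1.41 Hz.

1.41 Hz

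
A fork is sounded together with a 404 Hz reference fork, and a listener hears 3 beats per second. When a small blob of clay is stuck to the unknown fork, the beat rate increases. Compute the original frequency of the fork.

401 Hz

|f − 404| = 3, so the fork was at either 401 Hz or 407 Hz.
Adding mass to a fork lowers its frequency; the adjustment lowers the fork's frequency.
The beat rate rose, so the adjustment moved the fork further from 404 Hz — it was already below the reference.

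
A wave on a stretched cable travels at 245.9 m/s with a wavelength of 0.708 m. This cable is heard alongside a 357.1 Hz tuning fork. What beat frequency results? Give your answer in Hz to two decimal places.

Source frequency f = v/λ = 245.9/0.708 = 347.3164 Hz.
f_beat = |347.3164 − 357.1| = 9.78 Hz.

9.78 Hz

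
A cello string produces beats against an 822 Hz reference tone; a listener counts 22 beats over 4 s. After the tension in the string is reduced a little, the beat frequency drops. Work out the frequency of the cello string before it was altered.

827.5 Hz

Beat frequency = 22/4 = 5.5 Hz.
|f − 822| = 5.5, so the cello string was at either 816.5 Hz or 827.5 Hz.
Lower tension means lower frequency; the adjustment lowers the cello string's frequency.
The beat rate fell, so the adjustment moved the cello string toward 822 Hz — it must have started above the reference.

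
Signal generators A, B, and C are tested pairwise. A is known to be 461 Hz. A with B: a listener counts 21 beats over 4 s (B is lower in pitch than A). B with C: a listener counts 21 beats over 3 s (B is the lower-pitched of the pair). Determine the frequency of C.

462.75 Hz

A–B: Beat frequency = 21/4 = 5.25 Hz.
B is below A, so f_B = 461 − 5.25 = 455.75 Hz.
B–C: Beat frequency = 21/3 = 7 Hz.
C is above B, so f_C = 455.75 + 7 = 462.75 Hz.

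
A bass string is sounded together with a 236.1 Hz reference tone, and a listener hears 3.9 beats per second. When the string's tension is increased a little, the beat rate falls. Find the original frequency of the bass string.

232.2 Hz

|f − 236.1| = 3.9, so the bass string was at either 232.2 Hz or 240 Hz.
Higher tension means higher frequency; the adjustment raises the bass string's frequency.
The beat rate fell, so the adjustment moved the bass string toward 236.1 Hz — it must have started below the reference.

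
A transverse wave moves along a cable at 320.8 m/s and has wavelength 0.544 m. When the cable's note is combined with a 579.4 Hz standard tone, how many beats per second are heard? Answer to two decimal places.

Source frequency f = v/λ = 320.8/0.544 = 589.7059 Hz.
f_beat = |589.7059 − 579.4| = 10.31 Hz.

10.31 Hz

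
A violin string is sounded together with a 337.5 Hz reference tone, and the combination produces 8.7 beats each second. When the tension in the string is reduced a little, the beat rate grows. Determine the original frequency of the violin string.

|f − 337.5| = 8.7, so the violin string was at either 328.8 Hz or 346.2 Hz.
Lower tension means lower frequency; the adjustment lowers the violin string's frequency.
The beat rate rose, so the adjustment moved the violin string further from 337.5 Hz — it was already below the reference.

328.8 Hz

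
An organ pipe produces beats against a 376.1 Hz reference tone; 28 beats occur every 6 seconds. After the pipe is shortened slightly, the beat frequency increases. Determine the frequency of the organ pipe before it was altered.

380.7667 Hz

Beat frequency = 28/6 = 4.6667 Hz.
|f − 376.1| = 4.6667, so the organ pipe was at either 371.4333 Hz or 380.7667 Hz.
A shorter pipe has a higher fundamental; the adjustment raises the organ pipe's frequency.
The beat rate rose, so the adjustment moved the organ pipe further from 376.1 Hz — it was already above the reference.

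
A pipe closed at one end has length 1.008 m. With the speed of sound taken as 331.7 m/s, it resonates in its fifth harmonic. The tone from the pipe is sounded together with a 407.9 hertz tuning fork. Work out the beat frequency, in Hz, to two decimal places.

Closed pipe (odd harmonics): f_n = n·v/(4L) = 5·331.7/(4·1.008) = 411.3343 Hz.
f_beat = |411.3343 − 407.9| = 3.43 Hz.

3.43 Hz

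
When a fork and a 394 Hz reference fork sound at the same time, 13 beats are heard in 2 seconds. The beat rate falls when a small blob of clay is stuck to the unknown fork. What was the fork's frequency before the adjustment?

400.5 Hz

Beat frequency = 13/2 = 6.5 Hz.
|f − 394| = 6.5, so the fork was at either 387.5 Hz or 400.5 Hz.
Adding mass to a fork lowers its frequency; the adjustment lowers the fork's frequency.
The beat rate fell, so the adjustment moved the fork toward 394 Hz — it must have started above the reference.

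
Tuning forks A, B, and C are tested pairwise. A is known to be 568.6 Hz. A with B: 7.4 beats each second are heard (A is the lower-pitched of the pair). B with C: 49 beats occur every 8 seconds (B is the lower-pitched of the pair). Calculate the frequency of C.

B is above A, so f_B = 568.6 + 7.4 = 576 Hz.
B–C: Beat frequency = 49/8 = 6.125 Hz.
C is above B, so f_C = 576 + 6.125 = 582.125 Hz.

582.125 Hz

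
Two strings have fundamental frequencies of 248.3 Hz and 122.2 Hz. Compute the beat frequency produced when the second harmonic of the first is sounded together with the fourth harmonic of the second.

7.8 Hz

Second harmonic of the first: 2·248.3 = 496.6 Hz.
Fourth harmonic of the second: 4·122.2 = 488.8 Hz.
f_beat = |496.6 − 488.8| = 7.8 Hz.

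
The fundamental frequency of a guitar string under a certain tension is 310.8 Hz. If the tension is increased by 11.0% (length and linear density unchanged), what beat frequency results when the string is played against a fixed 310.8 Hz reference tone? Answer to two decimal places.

For a string, f ∝ √T, so the new frequency is 310.8·√1.110 = 327.4481 Hz.
f_beat = |327.4481 − 310.8| = 16.65 Hz.

16.65 Hz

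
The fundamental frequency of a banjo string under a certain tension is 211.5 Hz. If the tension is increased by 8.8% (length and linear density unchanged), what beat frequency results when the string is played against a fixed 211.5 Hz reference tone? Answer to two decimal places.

9.11 Hz

For a string, f ∝ √T, so the new frequency is 211.5·√1.088 = 220.6098 Hz.
f_beat = |220.6098 − 211.5| = 9.11 Hz.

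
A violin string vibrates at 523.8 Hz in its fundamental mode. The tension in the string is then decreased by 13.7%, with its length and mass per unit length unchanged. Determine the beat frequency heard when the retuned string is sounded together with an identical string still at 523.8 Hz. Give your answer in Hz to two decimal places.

For a string, f ∝ √T, so the new frequency is 523.8·√0.863 = 486.5986 Hz.
f_beat = |486.5986 − 523.8| = 37.20 Hz.

37.20 Hz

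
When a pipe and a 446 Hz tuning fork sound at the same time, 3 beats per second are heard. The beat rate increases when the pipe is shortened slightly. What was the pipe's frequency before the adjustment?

449 Hz

|f − 446| = 3, so the pipe was at either 443 Hz or 449 Hz.
A shorter pipe has a higher fundamental; the adjustment raises the pipe's frequency.
The beat rate rose, so the adjustment moved the pipe further from 446 Hz — it was already above the reference.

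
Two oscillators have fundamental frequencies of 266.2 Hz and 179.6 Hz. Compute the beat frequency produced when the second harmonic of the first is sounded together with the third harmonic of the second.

Second harmonic of the first: 2·266.2 = 532.4 Hz.
Third harmonic of the second: 3·179.6 = 538.8 Hz.
f_beat = |532.4 − 538.8| = 6.4 Hz.

6.4 Hz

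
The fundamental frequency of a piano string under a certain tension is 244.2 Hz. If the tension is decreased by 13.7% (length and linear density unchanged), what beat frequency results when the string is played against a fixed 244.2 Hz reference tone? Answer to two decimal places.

17.34 Hz

For a string, f ∝ √T, so the new frequency is 244.2·√0.863 = 226.8564 Hz.
f_beat = |226.8564 − 244.2| = 17.34 Hz.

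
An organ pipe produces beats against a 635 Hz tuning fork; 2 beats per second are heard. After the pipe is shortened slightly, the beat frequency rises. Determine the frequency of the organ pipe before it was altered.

637 Hz

|f − 635| = 2, so the organ pipe was at either 633 Hz or 637 Hz.
A shorter pipe has a higher fundamental; the adjustment raises the organ pipe's frequency.
The beat rate rose, so the adjustment moved the organ pipe further from 635 Hz — it was already above the reference.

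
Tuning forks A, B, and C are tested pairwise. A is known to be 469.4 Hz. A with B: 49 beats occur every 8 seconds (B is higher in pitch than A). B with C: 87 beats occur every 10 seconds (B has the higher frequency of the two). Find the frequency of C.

466.825 Hz

A–B: Beat frequency = 49/8 = 6.125 Hz.
B is above A, so f_B = 469.4 + 6.125 = 475.525 Hz.
B–C: Beat frequency = 87/10 = 8.7 Hz.
C is below B, so f_C = 475.525 − 8.7 = 466.825 Hz.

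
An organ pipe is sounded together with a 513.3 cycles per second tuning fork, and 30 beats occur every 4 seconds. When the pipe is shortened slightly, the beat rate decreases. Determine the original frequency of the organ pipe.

505.8 Hz

Beat frequency = 30/4 = 7.5 Hz.
|f − 513.3| = 7.5, so the organ pipe was at either 505.8 Hz or 520.8 Hz.
A shorter pipe has a higher fundamental; the adjustment raises the organ pipe's frequency.
The beat rate fell, so the adjustment moved the organ pipe toward 513.3 Hz — it must have started below the reference.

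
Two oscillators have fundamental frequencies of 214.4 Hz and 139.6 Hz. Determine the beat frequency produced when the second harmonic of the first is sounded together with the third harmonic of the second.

Second harmonic of the first: 2·214.4 = 428.8 Hz.
Third harmonic of the second: 3·139.6 = 418.8 Hz.
f_beat = |428.8 − 418.8| = 10.0 Hz.

10.0 Hz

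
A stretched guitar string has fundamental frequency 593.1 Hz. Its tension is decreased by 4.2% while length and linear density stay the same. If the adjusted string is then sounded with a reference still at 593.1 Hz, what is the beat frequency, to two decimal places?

12.59 Hz

For a string, f ∝ √T, so the new frequency is 593.1·√0.958 = 580.5113 Hz.
f_beat = |580.5113 − 593.1| = 12.59 Hz.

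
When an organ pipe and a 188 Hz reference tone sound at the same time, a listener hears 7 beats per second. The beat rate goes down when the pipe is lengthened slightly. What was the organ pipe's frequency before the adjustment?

|f − 188| = 7, so the organ pipe was at either 181 Hz or 195 Hz.
A longer pipe has a lower fundamental; the adjustment lowers the organ pipe's frequency.
The beat rate fell, so the adjustment moved the organ pipe toward 188 Hz — it must have started above the reference.

195 Hz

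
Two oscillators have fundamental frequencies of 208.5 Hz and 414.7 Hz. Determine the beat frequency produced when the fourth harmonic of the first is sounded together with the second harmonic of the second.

Fourth harmonic of the first: 4·208.5 = 834.0 Hz.
Second harmonic of the second: 2·414.7 = 829.4 Hz.
f_beat = |834.0 − 829.4| = 4.6 Hz.

4.6 Hz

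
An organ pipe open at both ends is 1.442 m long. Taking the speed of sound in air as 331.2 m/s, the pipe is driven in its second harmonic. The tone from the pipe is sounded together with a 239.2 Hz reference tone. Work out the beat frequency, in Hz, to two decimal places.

Open pipe: f_n = n·v/(2L) = 2·331.2/(2·1.442) = 229.6810 Hz.
f_beat = |229.6810 − 239.2| = 9.52 Hz.

9.52 Hz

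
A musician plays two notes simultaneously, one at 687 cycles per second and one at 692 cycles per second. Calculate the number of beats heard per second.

5 Hz

The beat frequency equals the magnitude of the frequency difference.
|687 − 692| = 5 Hz.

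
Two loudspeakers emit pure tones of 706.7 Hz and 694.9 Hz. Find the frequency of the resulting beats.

11.8 Hz

The beat frequency equals the magnitude of the frequency difference.
|706.7 − 694.9| = 11.8 Hz.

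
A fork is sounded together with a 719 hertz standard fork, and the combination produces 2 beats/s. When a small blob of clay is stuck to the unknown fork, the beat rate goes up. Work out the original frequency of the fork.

717 Hz

|f − 719| = 2, so the fork was at either 717 Hz or 721 Hz.
Adding mass to a fork lowers its frequency; the adjustment lowers the fork's frequency.
The beat rate rose, so the adjustment moved the fork further from 719 Hz — it was already below the reference.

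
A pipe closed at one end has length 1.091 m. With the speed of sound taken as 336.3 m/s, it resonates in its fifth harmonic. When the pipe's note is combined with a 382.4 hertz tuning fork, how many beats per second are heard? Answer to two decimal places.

2.91 Hz

Closed pipe (odd harmonics): f_n = n·v/(4L) = 5·336.3/(4·1.091) = 385.3116 Hz.
f_beat = |385.3116 − 382.4| = 2.91 Hz.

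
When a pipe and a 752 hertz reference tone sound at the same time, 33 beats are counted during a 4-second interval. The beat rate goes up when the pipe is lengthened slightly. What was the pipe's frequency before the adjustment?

743.75 Hz

Beat frequency = 33/4 = 8.25 Hz.
|f − 752| = 8.25, so the pipe was at either 743.75 Hz or 760.25 Hz.
A longer pipe has a lower fundamental; the adjustment lowers the pipe's frequency.
The beat rate rose, so the adjustment moved the pipe further from 752 Hz — it was already below the reference.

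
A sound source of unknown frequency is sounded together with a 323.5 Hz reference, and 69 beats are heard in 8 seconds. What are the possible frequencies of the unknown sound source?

314.875 Hz or 332.125 Hz

Beat frequency = 69/8 = 8.625 Hz.
|f − 323.5| = 8.625, so f = 323.5 ± 8.625.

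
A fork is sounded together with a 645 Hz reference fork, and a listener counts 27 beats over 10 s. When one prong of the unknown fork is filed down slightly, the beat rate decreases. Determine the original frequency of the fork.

642.3 Hz

Beat frequency = 27/10 = 2.7 Hz.
|f − 645| = 2.7, so the fork was at either 642.3 Hz or 647.7 Hz.
Filing a prong removes mass and raises the fork's frequency; the adjustment raises the fork's frequency.
The beat rate fell, so the adjustment moved the fork toward 645 Hz — it must have started below the reference.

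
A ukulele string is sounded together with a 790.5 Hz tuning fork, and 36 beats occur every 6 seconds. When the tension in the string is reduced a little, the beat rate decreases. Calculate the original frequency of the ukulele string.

796.5 Hz

Beat frequency = 36/6 = 6 Hz.
|f − 790.5| = 6, so the ukulele string was at either 784.5 Hz or 796.5 Hz.
Lower tension means lower frequency; the adjustment lowers the ukulele string's frequency.
The beat rate fell, so the adjustment moved the ukulele string toward 790.5 Hz — it must have started above the reference.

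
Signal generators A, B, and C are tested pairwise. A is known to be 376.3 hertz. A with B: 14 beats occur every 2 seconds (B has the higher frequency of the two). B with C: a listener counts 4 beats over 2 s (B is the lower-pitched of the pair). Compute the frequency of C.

385.3 Hz

A–B: Beat frequency = 14/2 = 7 Hz.
B is above A, so f_B = 376.3 + 7 = 383.3 Hz.
B–C: Beat frequency = 4/2 = 2 Hz.
C is above B, so f_C = 383.3 + 2 = 385.3 Hz.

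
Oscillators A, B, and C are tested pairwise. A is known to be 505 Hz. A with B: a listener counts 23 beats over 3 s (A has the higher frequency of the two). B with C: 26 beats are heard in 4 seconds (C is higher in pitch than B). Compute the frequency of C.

503.8333 Hz

A–B: Beat frequency = 23/3 = 7.6667 Hz.
B is below A, so f_B = 505 − 7.6667 = 497.3333 Hz.
B–C: Beat frequency = 26/4 = 6.5 Hz.
C is above B, so f_C = 497.3333 + 6.5 = 503.8333 Hz.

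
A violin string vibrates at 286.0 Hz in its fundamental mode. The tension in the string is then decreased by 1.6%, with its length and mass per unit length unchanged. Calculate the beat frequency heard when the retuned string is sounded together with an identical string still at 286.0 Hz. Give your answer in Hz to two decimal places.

For a string, f ∝ √T, so the new frequency is 286.0·√0.984 = 283.7028 Hz.
f_beat = |283.7028 − 286.0| = 2.30 Hz.

2.30 Hz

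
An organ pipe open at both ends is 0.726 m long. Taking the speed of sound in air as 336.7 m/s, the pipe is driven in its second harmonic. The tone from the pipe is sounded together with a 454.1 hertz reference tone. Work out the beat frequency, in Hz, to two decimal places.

Open pipe: f_n = n·v/(2L) = 2·336.7/(2·0.726) = 463.7741 Hz.
f_beat = |463.7741 − 454.1| = 9.67 Hz.

9.67 Hz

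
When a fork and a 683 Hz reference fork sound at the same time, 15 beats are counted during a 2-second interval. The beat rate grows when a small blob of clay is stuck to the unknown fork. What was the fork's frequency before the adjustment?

675.5 Hz

Beat frequency = 15/2 = 7.5 Hz.
|f − 683| = 7.5, so the fork was at either 675.5 Hz or 690.5 Hz.
Adding mass to a fork lowers its frequency; the adjustment lowers the fork's frequency.
The beat rate rose, so the adjustment moved the fork further from 683 Hz — it was already below the reference.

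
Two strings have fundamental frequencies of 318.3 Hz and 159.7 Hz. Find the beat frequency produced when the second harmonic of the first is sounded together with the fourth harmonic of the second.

Second harmonic of the first: 2·318.3 = 636.6 Hz.
Fourth harmonic of the second: 4·159.7 = 638.8 Hz.
f_beat = |636.6 − 638.8| = 2.2 Hz.

2.2 Hz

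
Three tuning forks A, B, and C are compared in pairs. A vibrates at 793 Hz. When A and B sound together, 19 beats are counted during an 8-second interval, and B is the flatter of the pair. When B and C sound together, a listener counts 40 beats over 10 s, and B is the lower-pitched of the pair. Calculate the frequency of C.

794.625 Hz

A–B: Beat frequency = 19/8 = 2.375 Hz.
B is below A, so f_B = 793 − 2.375 = 790.625 Hz.
B–C: Beat frequency = 40/10 = 4 Hz.
C is above B, so f_C = 790.625 + 4 = 794.625 Hz.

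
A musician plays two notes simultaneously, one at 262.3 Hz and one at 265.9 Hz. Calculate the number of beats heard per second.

3.6 Hz

f_beat = |f₁ − f₂|.
|262.3 − 265.9| = 3.6 Hz.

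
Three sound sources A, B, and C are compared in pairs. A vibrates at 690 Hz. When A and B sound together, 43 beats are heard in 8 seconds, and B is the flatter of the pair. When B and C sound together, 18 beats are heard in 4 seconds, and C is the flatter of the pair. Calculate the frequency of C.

680.125 Hz

A–B: Beat frequency = 43/8 = 5.375 Hz.
B is below A, so f_B = 690 − 5.375 = 684.625 Hz.
B–C: Beat frequency = 18/4 = 4.5 Hz.
C is below B, so f_C = 684.625 − 4.5 = 680.125 Hz.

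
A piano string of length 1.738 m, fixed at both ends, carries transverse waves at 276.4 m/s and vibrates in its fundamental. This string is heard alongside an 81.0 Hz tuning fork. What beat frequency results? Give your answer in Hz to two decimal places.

1.48 Hz

For a string fixed at both ends, f_n = n·v/(2L) = 1·276.4/(2·1.738) = 79.5167 Hz.
f_beat = |79.5167 − 81.0| = 1.48 Hz.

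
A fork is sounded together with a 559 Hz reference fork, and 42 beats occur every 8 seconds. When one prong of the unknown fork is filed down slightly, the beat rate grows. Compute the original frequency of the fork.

564.25 Hz

Beat frequency = 42/8 = 5.25 Hz.
|f − 559| = 5.25, so the fork was at either 553.75 Hz or 564.25 Hz.
Filing a prong removes mass and raises the fork's frequency; the adjustment raises the fork's frequency.
The beat rate rose, so the adjustment moved the fork further from 559 Hz — it was already above the reference.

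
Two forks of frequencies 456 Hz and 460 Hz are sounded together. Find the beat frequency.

4 Hz

Beats arise from superposition of two nearby frequencies; the beat rate is |f₁ − f₂|.
|456 − 460| = 4 Hz.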